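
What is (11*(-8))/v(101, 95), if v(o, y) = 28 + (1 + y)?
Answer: -22/31 ≈ -0.70968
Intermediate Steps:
v(o, y) = 29 + y
(11*(-8))/v(101, 95) = (11*(-8))/(29 + 95) = -88/124 = -88*1/124 = -22/31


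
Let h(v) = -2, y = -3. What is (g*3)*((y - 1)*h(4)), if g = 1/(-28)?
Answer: -6/7 ≈ -0.85714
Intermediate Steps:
g = -1/28 ≈ -0.035714
(g*3)*((y - 1)*h(4)) = (-1/28*3)*((-3 - 1)*(-2)) = -(-3)*(-2)/7 = -3/28*8 = -6/7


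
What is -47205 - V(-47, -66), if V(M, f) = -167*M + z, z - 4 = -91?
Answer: -54967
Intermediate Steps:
z = -87 (z = 4 - 91 = -87)
V(M, f) = -87 - 167*M (V(M, f) = -167*M - 87 = -87 - 167*M)
-47205 - V(-47, -66) = -47205 - (-87 - 167*(-47)) = -47205 - (-87 + 7849) = -47205 - 1*7762 = -47205 - 7762 = -54967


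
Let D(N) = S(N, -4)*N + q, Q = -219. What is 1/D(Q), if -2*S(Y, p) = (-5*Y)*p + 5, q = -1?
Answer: -2/958127 ≈ -2.0874e-6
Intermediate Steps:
S(Y, p) = -5/2 + 5*Y*p/2 (S(Y, p) = -((-5*Y)*p + 5)/2 = -(-5*Y*p + 5)/2 = -(5 - 5*Y*p)/2 = -5/2 + 5*Y*p/2)
D(N) = -1 + N*(-5/2 - 10*N) (D(N) = (-5/2 + (5/2)*N*(-4))*N - 1 = (-5/2 - 10*N)*N - 1 = N*(-5/2 - 10*N) - 1 = -1 + N*(-5/2 - 10*N))
1/D(Q) = 1/(-1 - 5/2*(-219)*(1 + 4*(-219))) = 1/(-1 - 5/2*(-219)*(1 - 876)) = 1/(-1 - 5/2*(-219)*(-875)) = 1/(-1 - 958125/2) = 1/(-958127/2) = -2/958127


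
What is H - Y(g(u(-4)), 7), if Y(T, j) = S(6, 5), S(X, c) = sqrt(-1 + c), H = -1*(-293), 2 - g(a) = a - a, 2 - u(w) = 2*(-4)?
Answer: 291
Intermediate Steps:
u(w) = 10 (u(w) = 2 - 2*(-4) = 2 - 1*(-8) = 2 + 8 = 10)
g(a) = 2 (g(a) = 2 - (a - a) = 2 - 1*0 = 2 + 0 = 2)
H = 293
Y(T, j) = 2 (Y(T, j) = sqrt(-1 + 5) = sqrt(4) = 2)
H - Y(g(u(-4)), 7) = 293 - 1*2 = 293 - 2 = 291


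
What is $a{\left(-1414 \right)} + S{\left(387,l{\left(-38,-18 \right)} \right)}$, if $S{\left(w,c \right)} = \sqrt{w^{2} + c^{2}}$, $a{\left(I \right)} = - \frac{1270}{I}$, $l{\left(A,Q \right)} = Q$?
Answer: $\frac{635}{707} + 9 \sqrt{1853} \approx 388.32$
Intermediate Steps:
$S{\left(w,c \right)} = \sqrt{c^{2} + w^{2}}$
$a{\left(-1414 \right)} + S{\left(387,l{\left(-38,-18 \right)} \right)} = - \frac{1270}{-1414} + \sqrt{\left(-18\right)^{2} + 387^{2}} = \left(-1270\right) \left(- \frac{1}{1414}\right) + \sqrt{324 + 149769} = \frac{635}{707} + \sqrt{150093} = \frac{635}{707} + 9 \sqrt{1853}$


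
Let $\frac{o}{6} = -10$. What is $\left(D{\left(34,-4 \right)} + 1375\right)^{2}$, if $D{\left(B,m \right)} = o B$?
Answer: $442225$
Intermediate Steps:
$o = -60$ ($o = 6 \left(-10\right) = -60$)
$D{\left(B,m \right)} = - 60 B$
$\left(D{\left(34,-4 \right)} + 1375\right)^{2} = \left(\left(-60\right) 34 + 1375\right)^{2} = \left(-2040 + 1375\right)^{2} = \left(-665\right)^{2} = 442225$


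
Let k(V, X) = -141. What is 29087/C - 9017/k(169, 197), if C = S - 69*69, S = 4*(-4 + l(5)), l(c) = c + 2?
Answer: 4302274/74401 ≈ 57.826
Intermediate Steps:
l(c) = 2 + c
S = 12 (S = 4*(-4 + (2 + 5)) = 4*(-4 + 7) = 4*3 = 12)
C = -4749 (C = 12 - 69*69 = 12 - 4761 = -4749)
29087/C - 9017/k(169, 197) = 29087/(-4749) - 9017/(-141) = 29087*(-1/4749) - 9017*(-1/141) = -29087/4749 + 9017/141 = 4302274/74401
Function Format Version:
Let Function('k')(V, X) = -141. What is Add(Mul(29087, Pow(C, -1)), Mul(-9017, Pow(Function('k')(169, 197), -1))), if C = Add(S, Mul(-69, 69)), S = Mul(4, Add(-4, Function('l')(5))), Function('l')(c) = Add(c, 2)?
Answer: Rational(4302274, 74401) ≈ 57.826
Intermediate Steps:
Function('l')(c) = Add(2, c)
S = 12 (S = Mul(4, Add(-4, Add(2, 5))) = Mul(4, Add(-4, 7)) = Mul(4, 3) = 12)
C = -4749 (C = Add(12, Mul(-69, 69)) = Add(12, -4761) = -4749)
Add(Mul(29087, Pow(C, -1)), Mul(-9017, Pow(Function('k')(169, 197), -1))) = Add(Mul(29087, Pow(-4749, -1)), Mul(-9017, Pow(-141, -1))) = Add(Mul(29087, Rational(-1, 4749)), Mul(-9017, Rational(-1, 141))) = Add(Rational(-29087, 4749), Rational(9017, 141)) = Rational(4302274, 74401)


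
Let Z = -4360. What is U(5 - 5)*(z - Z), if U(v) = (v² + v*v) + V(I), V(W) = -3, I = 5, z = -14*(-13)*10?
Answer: -18540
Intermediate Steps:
z = 1820 (z = 182*10 = 1820)
U(v) = -3 + 2*v² (U(v) = (v² + v*v) - 3 = (v² + v²) - 3 = 2*v² - 3 = -3 + 2*v²)
U(5 - 5)*(z - Z) = (-3 + 2*(5 - 5)²)*(1820 - 1*(-4360)) = (-3 + 2*0²)*(1820 + 4360) = (-3 + 2*0)*6180 = (-3 + 0)*6180 = -3*6180 = -18540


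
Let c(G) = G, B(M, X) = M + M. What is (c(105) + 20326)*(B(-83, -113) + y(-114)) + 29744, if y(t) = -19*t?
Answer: 40891744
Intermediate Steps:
B(M, X) = 2*M
(c(105) + 20326)*(B(-83, -113) + y(-114)) + 29744 = (105 + 20326)*(2*(-83) - 19*(-114)) + 29744 = 20431*(-166 + 2166) + 29744 = 20431*2000 + 29744 = 40862000 + 29744 = 40891744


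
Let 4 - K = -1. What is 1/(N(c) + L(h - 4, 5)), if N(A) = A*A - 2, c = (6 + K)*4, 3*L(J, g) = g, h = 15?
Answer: 3/5807 ≈ 0.00051662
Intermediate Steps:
K = 5 (K = 4 - 1*(-1) = 4 + 1 = 5)
L(J, g) = g/3
c = 44 (c = (6 + 5)*4 = 11*4 = 44)
N(A) = -2 + A² (N(A) = A² - 2 = -2 + A²)
1/(N(c) + L(h - 4, 5)) = 1/((-2 + 44²) + (⅓)*5) = 1/((-2 + 1936) + 5/3) = 1/(1934 + 5/3) = 1/(5807/3) = 3/5807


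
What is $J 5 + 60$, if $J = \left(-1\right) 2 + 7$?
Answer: $85$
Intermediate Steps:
$J = 5$ ($J = -2 + 7 = 5$)
$J 5 + 60 = 5 \cdot 5 + 60 = 25 + 60 = 85$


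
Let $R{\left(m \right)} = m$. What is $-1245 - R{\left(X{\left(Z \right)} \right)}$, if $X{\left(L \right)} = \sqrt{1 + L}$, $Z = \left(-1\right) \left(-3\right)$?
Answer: $-1247$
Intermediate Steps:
$Z = 3$
$-1245 - R{\left(X{\left(Z \right)} \right)} = -1245 - \sqrt{1 + 3} = -1245 - \sqrt{4} = -1245 - 2 = -1247$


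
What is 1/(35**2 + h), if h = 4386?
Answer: 1/5611 ≈ 0.00017822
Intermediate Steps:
1/(35**2 + h) = 1/(35**2 + 4386) = 1/(1225 + 4386) = 1/5611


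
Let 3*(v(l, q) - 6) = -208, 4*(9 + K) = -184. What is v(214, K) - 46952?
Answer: -141046/3 ≈ -47015.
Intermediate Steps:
K = -55 (K = -9 + (¼)*(-184) = -9 - 46 = -55)
v(l, q) = -190/3 (v(l, q) = 6 + (⅓)*(-208) = 6 - 208/3 = -190/3)
v(214, K) - 46952 = -190/3 - 46952 = -141046/3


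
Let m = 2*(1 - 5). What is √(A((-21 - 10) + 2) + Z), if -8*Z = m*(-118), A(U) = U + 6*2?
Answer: 3*I*√15 ≈ 11.619*I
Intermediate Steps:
m = -8 (m = 2*(-4) = -8)
A(U) = 12 + U (A(U) = U + 12 = 12 + U)
Z = -118 (Z = -(-1)*(-118) = -⅛*944 = -118)
√(A((-21 - 10) + 2) + Z) = √((12 + ((-21 - 10) + 2)) - 118) = √((12 + (-31 + 2)) - 118) = √((12 - 29) - 118) = √(-17 - 118) = √(-135) = 3*I*√15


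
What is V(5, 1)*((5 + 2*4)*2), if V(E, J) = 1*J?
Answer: 26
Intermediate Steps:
V(E, J) = J
V(5, 1)*((5 + 2*4)*2) = 1*((5 + 2*4)*2) = 1*((5 + 8)*2) = 1*(13*2) = 1*26 = 26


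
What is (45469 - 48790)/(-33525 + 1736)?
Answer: 3321/31789 ≈ 0.10447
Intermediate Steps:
(45469 - 48790)/(-33525 + 1736) = -3321/(-31789) = -3321*(-1/31789) = 3321/31789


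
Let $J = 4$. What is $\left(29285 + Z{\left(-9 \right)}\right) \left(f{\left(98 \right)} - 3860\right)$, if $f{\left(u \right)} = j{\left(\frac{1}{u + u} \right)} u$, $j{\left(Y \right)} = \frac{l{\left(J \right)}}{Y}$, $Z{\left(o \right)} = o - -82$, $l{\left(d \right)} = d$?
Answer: $2142311976$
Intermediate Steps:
$Z{\left(o \right)} = 82 + o$ ($Z{\left(o \right)} = o + 82 = 82 + o$)
$j{\left(Y \right)} = \frac{4}{Y}$
$f{\left(u \right)} = 8 u^{2}$ ($f{\left(u \right)} = \frac{4}{\frac{1}{u + u}} u = \frac{4}{\frac{1}{2 u}} u = \frac{4}{\frac{1}{2} \frac{1}{u}} u = 4 \cdot 2 u u = 8 u u = 8 u^{2}$)
$\left(29285 + Z{\left(-9 \right)}\right) \left(f{\left(98 \right)} - 3860\right) = \left(29285 + \left(82 - 9\right)\right) \left(8 \cdot 98^{2} - 3860\right) = \left(29285 + 73\right) \left(8 \cdot 9604 - 3860\right) = 29358 \left(76832 - 3860\right) = 29358 \cdot 72972 = 2142311976$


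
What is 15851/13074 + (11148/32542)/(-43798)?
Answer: 5647970151041/4658509755546 ≈ 1.2124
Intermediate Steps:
15851/13074 + (11148/32542)/(-43798) = 15851*(1/13074) + (11148*(1/32542))*(-1/43798) = 15851/13074 + (5574/16271)*(-1/43798) = 15851/13074 - 2787/356318629 = 5647970151041/4658509755546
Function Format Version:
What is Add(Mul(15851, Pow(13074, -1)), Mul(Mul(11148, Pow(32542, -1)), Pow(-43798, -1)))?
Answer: Rational(5647970151041, 4658509755546) ≈ 1.2124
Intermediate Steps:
Add(Mul(15851, Pow(13074, -1)), Mul(Mul(11148, Pow(32542, -1)), Pow(-43798, -1))) = Add(Mul(15851, Rational(1, 13074)), Mul(Mul(11148, Rational(1, 32542)), Rational(-1, 43798))) = Add(Rational(15851, 13074), Mul(Rational(5574, 16271), Rational(-1, 43798))) = Add(Rational(15851, 13074), Rational(-2787, 356318629)) = Rational(5647970151041, 4658509755546)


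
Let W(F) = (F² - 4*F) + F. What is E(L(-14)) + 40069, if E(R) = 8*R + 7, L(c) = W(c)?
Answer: 41980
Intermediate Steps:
W(F) = F² - 3*F
L(c) = c*(-3 + c)
E(R) = 7 + 8*R
E(L(-14)) + 40069 = (7 + 8*(-14*(-3 - 14))) + 40069 = (7 + 8*(-14*(-17))) + 40069 = (7 + 8*238) + 40069 = (7 + 1904) + 40069 = 1911 + 40069 = 41980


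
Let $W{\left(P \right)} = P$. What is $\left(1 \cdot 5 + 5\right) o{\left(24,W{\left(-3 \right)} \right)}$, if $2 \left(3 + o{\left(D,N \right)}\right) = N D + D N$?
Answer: $-750$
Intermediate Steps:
$o{\left(D,N \right)} = -3 + D N$ ($o{\left(D,N \right)} = -3 + \frac{N D + D N}{2} = -3 + \frac{D N + D N}{2} = -3 + \frac{2 D N}{2} = -3 + D N$)
$\left(1 \cdot 5 + 5\right) o{\left(24,W{\left(-3 \right)} \right)} = \left(1 \cdot 5 + 5\right) \left(-3 + 24 \left(-3\right)\right) = \left(5 + 5\right) \left(-3 - 72\right) = 10 \left(-75\right) = -750$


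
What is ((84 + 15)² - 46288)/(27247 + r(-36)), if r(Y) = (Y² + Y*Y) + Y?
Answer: -36487/29803 ≈ -1.2243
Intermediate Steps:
r(Y) = Y + 2*Y² (r(Y) = (Y² + Y²) + Y = 2*Y² + Y = Y + 2*Y²)
((84 + 15)² - 46288)/(27247 + r(-36)) = ((84 + 15)² - 46288)/(27247 - 36*(1 + 2*(-36))) = (99² - 46288)/(27247 - 36*(1 - 72)) = (9801 - 46288)/(27247 - 36*(-71)) = -36487/(27247 + 2556) = -36487/29803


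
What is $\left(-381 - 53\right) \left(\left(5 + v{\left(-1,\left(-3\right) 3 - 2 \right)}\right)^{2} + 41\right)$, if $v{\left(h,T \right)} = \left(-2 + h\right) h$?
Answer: $-45570$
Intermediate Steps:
$v{\left(h,T \right)} = h \left(-2 + h\right)$
$\left(-381 - 53\right) \left(\left(5 + v{\left(-1,\left(-3\right) 3 - 2 \right)}\right)^{2} + 41\right) = \left(-381 - 53\right) \left(\left(5 - \left(-2 - 1\right)\right)^{2} + 41\right) = - 434 \left(\left(5 - -3\right)^{2} + 41\right) = - 434 \left(\left(5 + 3\right)^{2} + 41\right) = - 434 \left(8^{2} + 41\right) = - 434 \left(64 + 41\right) = \left(-434\right) 105 = -45570$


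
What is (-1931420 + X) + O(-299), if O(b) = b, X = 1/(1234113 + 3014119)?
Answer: -8206390470807/4248232 ≈ -1.9317e+6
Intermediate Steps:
X = 1/4248232 ≈ 2.3539e-7
(-1931420 + X) + O(-299) = (-1931420 + 1/4248232) - 299 = -8205120249439/4248232 - 299 = -8206390470807/4248232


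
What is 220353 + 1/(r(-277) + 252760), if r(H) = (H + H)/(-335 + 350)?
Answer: 835324288653/3790846 ≈ 2.2035e+5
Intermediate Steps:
r(H) = 2*H/15 (r(H) = (2*H)/15 = (2*H)*(1/15) = 2*H/15)
220353 + 1/(r(-277) + 252760) = 220353 + 1/((2/15)*(-277) + 252760) = 220353 + 1/(-554/15 + 252760) = 220353 + 1/(3790846/15) = 220353 + 15/3790846 = 835324288653/3790846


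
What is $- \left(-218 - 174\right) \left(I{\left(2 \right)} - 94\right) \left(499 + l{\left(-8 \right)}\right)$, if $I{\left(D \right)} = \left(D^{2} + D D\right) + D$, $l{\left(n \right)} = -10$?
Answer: $-16101792$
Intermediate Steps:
$I{\left(D \right)} = D + 2 D^{2}$ ($I{\left(D \right)} = \left(D^{2} + D^{2}\right) + D = 2 D^{2} + D = D + 2 D^{2}$)
$- \left(-218 - 174\right) \left(I{\left(2 \right)} - 94\right) \left(499 + l{\left(-8 \right)}\right) = - \left(-218 - 174\right) \left(2 \left(1 + 2 \cdot 2\right) - 94\right) \left(499 - 10\right) = - - 392 \left(2 \left(1 + 4\right) - 94\right) 489 = - - 392 \left(2 \cdot 5 - 94\right) 489 = - - 392 \left(10 - 94\right) 489 = - \left(-392\right) \left(-84\right) 489 = - 32928 \cdot 489 = \left(-1\right) 16101792 = -16101792$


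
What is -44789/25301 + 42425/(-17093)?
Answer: -1838973302/432469993 ≈ -4.2523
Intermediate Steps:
-44789/25301 + 42425/(-17093) = -44789*1/25301 + 42425*(-1/17093) = -44789/25301 - 42425/17093 = -1838973302/432469993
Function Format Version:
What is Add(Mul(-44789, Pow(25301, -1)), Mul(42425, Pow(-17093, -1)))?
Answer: Rational(-1838973302, 432469993) ≈ -4.2523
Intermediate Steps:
Add(Mul(-44789, Pow(25301, -1)), Mul(42425, Pow(-17093, -1))) = Add(Mul(-44789, Rational(1, 25301)), Mul(42425, Rational(-1, 17093))) = Add(Rational(-44789, 25301), Rational(-42425, 17093)) = Rational(-1838973302, 432469993)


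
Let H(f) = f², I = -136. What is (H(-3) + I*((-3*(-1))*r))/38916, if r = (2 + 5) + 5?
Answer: -543/4324 ≈ -0.12558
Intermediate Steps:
r = 12 (r = 7 + 5 = 12)
(H(-3) + I*((-3*(-1))*r))/38916 = ((-3)² - 136*(-3*(-1))*12)/38916 = (9 - 408*12)*(1/38916) = (9 - 136*36)*(1/38916) = (9 - 4896)*(1/38916) = -4887*1/38916 = -543/4324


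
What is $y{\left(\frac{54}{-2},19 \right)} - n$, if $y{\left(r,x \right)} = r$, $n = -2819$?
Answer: $2792$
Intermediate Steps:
$y{\left(\frac{54}{-2},19 \right)} - n = \frac{54}{-2} - -2819 = 54 \left(- \frac{1}{2}\right) + 2819 = -27 + 2819 = 2792$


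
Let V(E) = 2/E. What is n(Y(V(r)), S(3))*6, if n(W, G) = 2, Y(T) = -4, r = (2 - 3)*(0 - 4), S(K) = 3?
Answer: 12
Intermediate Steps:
r = 4 (r = -1*(-4) = 4)
n(Y(V(r)), S(3))*6 = 2*6 = 12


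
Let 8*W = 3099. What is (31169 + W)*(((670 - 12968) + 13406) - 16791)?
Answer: -3959189033/8 ≈ -4.9490e+8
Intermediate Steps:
W = 3099/8 (W = (⅛)*3099 = 3099/8 ≈ 387.38)
(31169 + W)*(((670 - 12968) + 13406) - 16791) = (31169 + 3099/8)*(((670 - 12968) + 13406) - 16791) = 252451*((-12298 + 13406) - 16791)/8 = 252451*(1108 - 16791)/8 = (252451/8)*(-15683) = -3959189033/8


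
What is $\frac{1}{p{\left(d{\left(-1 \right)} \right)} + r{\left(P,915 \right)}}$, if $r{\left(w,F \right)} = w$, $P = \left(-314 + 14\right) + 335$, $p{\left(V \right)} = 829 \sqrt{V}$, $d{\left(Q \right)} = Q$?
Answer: $\frac{35}{688466} - \frac{829 i}{688466} \approx 5.0838 \cdot 10^{-5} - 0.0012041 i$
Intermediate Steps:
$P = 35$ ($P = -300 + 335 = 35$)
$\frac{1}{p{\left(d{\left(-1 \right)} \right)} + r{\left(P,915 \right)}} = \frac{1}{829 \sqrt{-1} + 35} = \frac{1}{829 i + 35} = \frac{1}{35 + 829 i} = \frac{35 - 829 i}{688466}$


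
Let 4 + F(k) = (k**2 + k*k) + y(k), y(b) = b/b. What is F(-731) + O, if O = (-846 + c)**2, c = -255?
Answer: 2280920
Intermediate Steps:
y(b) = 1
F(k) = -3 + 2*k**2 (F(k) = -4 + ((k**2 + k*k) + 1) = -4 + ((k**2 + k**2) + 1) = -4 + (2*k**2 + 1) = -4 + (1 + 2*k**2) = -3 + 2*k**2)
O = 1212201 (O = (-846 - 255)**2 = (-1101)**2 = 1212201)
F(-731) + O = (-3 + 2*(-731)**2) + 1212201 = (-3 + 2*534361) + 1212201 = (-3 + 1068722) + 1212201 = 1068719 + 1212201 = 2280920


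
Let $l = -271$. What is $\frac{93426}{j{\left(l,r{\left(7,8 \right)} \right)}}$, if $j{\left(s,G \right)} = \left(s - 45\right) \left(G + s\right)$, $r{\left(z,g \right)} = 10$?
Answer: $\frac{15571}{13746} \approx 1.1328$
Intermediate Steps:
$j{\left(s,G \right)} = \left(-45 + s\right) \left(G + s\right)$
$\frac{93426}{j{\left(l,r{\left(7,8 \right)} \right)}} = \frac{93426}{\left(-271\right)^{2} - 450 - -12195 + 10 \left(-271\right)} = \frac{93426}{73441 - 450 + 12195 - 2710} = \frac{93426}{82476} = 93426 \cdot \frac{1}{82476} = \frac{15571}{13746}$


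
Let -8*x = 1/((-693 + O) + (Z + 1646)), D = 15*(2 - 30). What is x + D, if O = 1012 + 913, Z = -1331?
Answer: -5197921/12376 ≈ -420.00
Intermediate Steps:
O = 1925
D = -420 (D = 15*(-28) = -420)
x = -1/12376 (x = -1/(8*((-693 + 1925) + (-1331 + 1646))) = -1/(8*(1232 + 315)) = -⅛/1547 = -⅛*1/1547 = -1/12376 ≈ -8.0802e-5)
x + D = -1/12376 - 420 = -5197921/12376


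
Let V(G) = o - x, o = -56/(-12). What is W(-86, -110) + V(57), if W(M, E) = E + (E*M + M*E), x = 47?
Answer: 56303/3 ≈ 18768.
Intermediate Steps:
o = 14/3 (o = -56*(-1/12) = 14/3 ≈ 4.6667)
W(M, E) = E + 2*E*M (W(M, E) = E + (E*M + E*M) = E + 2*E*M)
V(G) = -127/3 (V(G) = 14/3 - 1*47 = 14/3 - 47 = -127/3)
W(-86, -110) + V(57) = -110*(1 + 2*(-86)) - 127/3 = -110*(1 - 172) - 127/3 = -110*(-171) - 127/3 = 18810 - 127/3 = 56303/3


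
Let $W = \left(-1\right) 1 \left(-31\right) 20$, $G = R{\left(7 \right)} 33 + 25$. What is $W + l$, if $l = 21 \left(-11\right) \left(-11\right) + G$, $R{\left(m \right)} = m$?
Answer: $3417$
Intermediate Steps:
$G = 256$ ($G = 7 \cdot 33 + 25 = 231 + 25 = 256$)
$W = 620$ ($W = \left(-1\right) \left(-31\right) 20 = 31 \cdot 20 = 620$)
$l = 2797$ ($l = 21 \left(-11\right) \left(-11\right) + 256 = \left(-231\right) \left(-11\right) + 256 = 2541 + 256 = 2797$)
$W + l = 620 + 2797 = 3417$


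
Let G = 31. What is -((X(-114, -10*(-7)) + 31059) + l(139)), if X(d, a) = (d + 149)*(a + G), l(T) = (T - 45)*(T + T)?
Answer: -60726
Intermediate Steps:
l(T) = 2*T*(-45 + T) (l(T) = (-45 + T)*(2*T) = 2*T*(-45 + T))
X(d, a) = (31 + a)*(149 + d) (X(d, a) = (d + 149)*(a + 31) = (149 + d)*(31 + a) = (31 + a)*(149 + d))
-((X(-114, -10*(-7)) + 31059) + l(139)) = -(((4619 + 31*(-114) + 149*(-10*(-7)) - 10*(-7)*(-114)) + 31059) + 2*139*(-45 + 139)) = -(((4619 - 3534 + 149*70 + 70*(-114)) + 31059) + 2*139*94) = -(((4619 - 3534 + 10430 - 7980) + 31059) + 26132) = -((3535 + 31059) + 26132) = -(34594 + 26132) = -1*60726 = -60726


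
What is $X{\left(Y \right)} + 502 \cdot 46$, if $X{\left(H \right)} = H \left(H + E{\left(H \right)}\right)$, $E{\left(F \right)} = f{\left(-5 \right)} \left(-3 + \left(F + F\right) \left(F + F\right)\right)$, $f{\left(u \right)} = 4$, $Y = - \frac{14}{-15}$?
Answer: $\frac{77944544}{3375} \approx 23095.0$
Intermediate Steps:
$Y = \frac{14}{15}$ ($Y = \left(-14\right) \left(- \frac{1}{15}\right) = \frac{14}{15} \approx 0.93333$)
$E{\left(F \right)} = -12 + 16 F^{2}$ ($E{\left(F \right)} = 4 \left(-3 + \left(F + F\right) \left(F + F\right)\right) = 4 \left(-3 + 2 F 2 F\right) = 4 \left(-3 + 4 F^{2}\right) = -12 + 16 F^{2}$)
$X{\left(H \right)} = H \left(-12 + H + 16 H^{2}\right)$ ($X{\left(H \right)} = H \left(H + \left(-12 + 16 H^{2}\right)\right) = H \left(-12 + H + 16 H^{2}\right)$)
$X{\left(Y \right)} + 502 \cdot 46 = \frac{14 \left(-12 + \frac{14}{15} + 16 \left(\frac{14}{15}\right)^{2}\right)}{15} + 502 \cdot 46 = \frac{14 \left(-12 + \frac{14}{15} + 16 \cdot \frac{196}{225}\right)}{15} + 23092 = \frac{14 \left(-12 + \frac{14}{15} + \frac{3136}{225}\right)}{15} + 23092 = \frac{14}{15} \cdot \frac{646}{225} + 23092 = \frac{9044}{3375} + 23092 = \frac{77944544}{3375}$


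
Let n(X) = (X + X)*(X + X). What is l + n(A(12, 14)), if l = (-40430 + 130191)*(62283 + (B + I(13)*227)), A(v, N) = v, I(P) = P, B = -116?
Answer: 5845057374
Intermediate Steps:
n(X) = 4*X² (n(X) = (2*X)*(2*X) = 4*X²)
l = 5845056798 (l = (-40430 + 130191)*(62283 + (-116 + 13*227)) = 89761*(62283 + (-116 + 2951)) = 89761*(62283 + 2835) = 89761*65118 = 5845056798)
l + n(A(12, 14)) = 5845056798 + 4*12² = 5845056798 + 4*144 = 5845056798 + 576 = 5845057374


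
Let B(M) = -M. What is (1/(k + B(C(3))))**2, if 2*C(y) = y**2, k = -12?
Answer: 4/1089 ≈ 0.0036731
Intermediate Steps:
C(y) = y**2/2
(1/(k + B(C(3))))**2 = (1/(-12 - 3**2/2))**2 = (1/(-12 - 9/2))**2 = (1/(-33/2))**2 = (-2/33)**2 = 4/1089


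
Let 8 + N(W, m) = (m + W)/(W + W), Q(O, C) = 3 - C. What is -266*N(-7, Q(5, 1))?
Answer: 2033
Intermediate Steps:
N(W, m) = -8 + (W + m)/(2*W) (N(W, m) = -8 + (m + W)/(W + W) = -8 + (W + m)/((2*W)) = -8 + (W + m)*(1/(2*W)) = -8 + (W + m)/(2*W))
-266*N(-7, Q(5, 1)) = -133*((3 - 1*1) - 15*(-7))/(-7) = -133*(-1)*((3 - 1) + 105)/7 = -133*(-1)*(2 + 105)/7 = -133*(-1)*107/7 = -266*(-107/14) = 2033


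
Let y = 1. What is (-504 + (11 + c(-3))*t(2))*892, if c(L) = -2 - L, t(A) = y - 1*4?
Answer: -481680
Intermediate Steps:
t(A) = -3 (t(A) = 1 - 1*4 = 1 - 4 = -3)
(-504 + (11 + c(-3))*t(2))*892 = (-504 + (11 + (-2 - 1*(-3)))*(-3))*892 = (-504 + (11 + (-2 + 3))*(-3))*892 = (-504 + (11 + 1)*(-3))*892 = (-504 + 12*(-3))*892 = (-504 - 36)*892 = -540*892 = -481680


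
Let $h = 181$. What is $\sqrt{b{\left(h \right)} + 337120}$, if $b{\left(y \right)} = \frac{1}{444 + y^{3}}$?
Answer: $\frac{\sqrt{11855530774535862185}}{5930185} \approx 580.62$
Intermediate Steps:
$\sqrt{b{\left(h \right)} + 337120} = \sqrt{\frac{1}{444 + 181^{3}} + 337120} = \sqrt{\frac{1}{444 + 5929741} + 337120} = \sqrt{\frac{1}{5930185} + 337120} = \sqrt{\frac{1999183967201}{5930185}} = \frac{\sqrt{11855530774535862185}}{5930185}$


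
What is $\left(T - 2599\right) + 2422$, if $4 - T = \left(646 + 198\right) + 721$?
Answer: $-1738$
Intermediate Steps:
$T = -1561$ ($T = 4 - \left(\left(646 + 198\right) + 721\right) = 4 - \left(844 + 721\right) = 4 - 1565 = -1561$)
$\left(T - 2599\right) + 2422 = \left(-1561 - 2599\right) + 2422 = -4160 + 2422 = -1738$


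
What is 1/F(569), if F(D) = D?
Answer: 1/569 ≈ 0.0017575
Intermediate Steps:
1/F(569) = 1/569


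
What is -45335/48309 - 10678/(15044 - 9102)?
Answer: -392612036/143526039 ≈ -2.7355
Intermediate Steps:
-45335/48309 - 10678/(15044 - 9102) = -45335*1/48309 - 10678/5942 = -45335/48309 - 10678*1/5942 = -45335/48309 - 5339/2971 = -392612036/143526039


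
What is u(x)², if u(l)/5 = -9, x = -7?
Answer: 2025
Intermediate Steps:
u(l) = -45 (u(l) = 5*(-9) = -45)
u(x)² = (-45)² = 2025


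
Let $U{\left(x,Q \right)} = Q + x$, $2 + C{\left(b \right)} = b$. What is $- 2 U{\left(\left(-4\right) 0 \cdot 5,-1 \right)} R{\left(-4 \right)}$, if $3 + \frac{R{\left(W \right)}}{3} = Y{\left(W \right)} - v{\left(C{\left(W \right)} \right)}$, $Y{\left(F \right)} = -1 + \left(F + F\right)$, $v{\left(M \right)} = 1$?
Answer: $-78$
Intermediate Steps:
$C{\left(b \right)} = -2 + b$
$Y{\left(F \right)} = -1 + 2 F$
$R{\left(W \right)} = -15 + 6 W$ ($R{\left(W \right)} = -9 + 3 \left(\left(-1 + 2 W\right) - 1\right) = -9 + 3 \left(-2 + 2 W\right) = -9 + \left(-6 + 6 W\right) = -15 + 6 W$)
$- 2 U{\left(\left(-4\right) 0 \cdot 5,-1 \right)} R{\left(-4 \right)} = - 2 \left(-1 + \left(-4\right) 0 \cdot 5\right) \left(-15 + 6 \left(-4\right)\right) = - 2 \left(-1 + 0 \cdot 5\right) \left(-15 - 24\right) = - 2 \left(-1 + 0\right) \left(-39\right) = \left(-2\right) \left(-1\right) \left(-39\right) = 2 \left(-39\right) = -78$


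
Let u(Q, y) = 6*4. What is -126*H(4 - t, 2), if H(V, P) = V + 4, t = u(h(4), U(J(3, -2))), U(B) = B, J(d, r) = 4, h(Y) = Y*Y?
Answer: 2016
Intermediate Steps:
h(Y) = Y²
u(Q, y) = 24
t = 24
H(V, P) = 4 + V
-126*H(4 - t, 2) = -126*(4 + (4 - 1*24)) = -126*(4 + (4 - 24)) = -126*(4 - 20) = -126*(-16) = 2016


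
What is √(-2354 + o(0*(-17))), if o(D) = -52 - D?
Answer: I*√2406 ≈ 49.051*I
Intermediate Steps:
√(-2354 + o(0*(-17))) = √(-2354 + (-52 - 0*(-17))) = √(-2354 + (-52 - 1*0)) = √(-2354 + (-52 + 0)) = √(-2354 - 52) = √(-2406) = I*√2406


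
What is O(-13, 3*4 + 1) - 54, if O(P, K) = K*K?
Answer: 115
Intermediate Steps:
O(P, K) = K²
O(-13, 3*4 + 1) - 54 = (3*4 + 1)² - 54 = (12 + 1)² - 54 = 13² - 54 = 169 - 54 = 115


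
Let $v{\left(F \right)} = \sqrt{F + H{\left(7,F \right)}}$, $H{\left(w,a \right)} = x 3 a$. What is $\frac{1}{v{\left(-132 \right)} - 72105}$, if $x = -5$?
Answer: $- \frac{2185}{157549369} - \frac{2 \sqrt{462}}{5199129177} \approx -1.3877 \cdot 10^{-5}$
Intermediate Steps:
$H{\left(w,a \right)} = - 15 a$ ($H{\left(w,a \right)} = \left(-5\right) 3 a = - 15 a$)
$v{\left(F \right)} = \sqrt{14} \sqrt{- F}$ ($v{\left(F \right)} = \sqrt{F - 15 F} = \sqrt{- 14 F} = \sqrt{14} \sqrt{- F}$)
$\frac{1}{v{\left(-132 \right)} - 72105} = \frac{1}{\sqrt{14} \sqrt{\left(-1\right) \left(-132\right)} - 72105} = \frac{1}{\sqrt{14} \sqrt{132} - 72105} = \frac{1}{\sqrt{14} \cdot 2 \sqrt{33} - 72105} = \frac{1}{2 \sqrt{462} - 72105} = \frac{1}{-72105 + 2 \sqrt{462}}$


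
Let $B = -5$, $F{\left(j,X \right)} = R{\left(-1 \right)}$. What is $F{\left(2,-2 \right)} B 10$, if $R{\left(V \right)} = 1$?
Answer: $-50$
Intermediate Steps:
$F{\left(j,X \right)} = 1$
$F{\left(2,-2 \right)} B 10 = 1 \left(-5\right) 10 = \left(-5\right) 10 = -50$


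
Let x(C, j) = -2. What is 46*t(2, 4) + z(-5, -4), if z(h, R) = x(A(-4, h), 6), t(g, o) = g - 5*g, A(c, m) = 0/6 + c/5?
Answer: -370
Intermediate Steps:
A(c, m) = c/5 (A(c, m) = 0*(⅙) + c*(⅕) = 0 + c/5 = c/5)
t(g, o) = -4*g
z(h, R) = -2
46*t(2, 4) + z(-5, -4) = 46*(-4*2) - 2 = 46*(-8) - 2 = -368 - 2 = -370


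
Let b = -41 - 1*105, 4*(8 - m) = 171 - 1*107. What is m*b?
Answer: 1168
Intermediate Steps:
m = -8 (m = 8 - (171 - 1*107)/4 = 8 - (171 - 107)/4 = 8 - ¼*64 = 8 - 16 = -8)
b = -146 (b = -41 - 105 = -146)
m*b = -8*(-146) = 1168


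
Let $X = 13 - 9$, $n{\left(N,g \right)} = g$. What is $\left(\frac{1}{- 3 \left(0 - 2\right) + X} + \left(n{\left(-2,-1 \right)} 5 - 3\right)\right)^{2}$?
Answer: $\frac{6241}{100} \approx 62.41$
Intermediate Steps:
$X = 4$ ($X = 13 - 9 = 4$)
$\left(\frac{1}{- 3 \left(0 - 2\right) + X} + \left(n{\left(-2,-1 \right)} 5 - 3\right)\right)^{2} = \left(\frac{1}{- 3 \left(0 - 2\right) + 4} - 8\right)^{2} = \left(\frac{1}{\left(-3\right) \left(-2\right) + 4} - 8\right)^{2} = \left(\frac{1}{6 + 4} - 8\right)^{2} = \left(\frac{1}{10} - 8\right)^{2} = \left(- \frac{79}{10}\right)^{2} = \frac{6241}{100}$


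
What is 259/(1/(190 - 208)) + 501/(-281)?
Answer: -1310523/281 ≈ -4663.8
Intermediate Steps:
259/(1/(190 - 208)) + 501/(-281) = 259/(1/(-18)) + 501*(-1/281) = 259/(-1/18) - 501/281 = 259*(-18) - 501/281 = -4662 - 501/281 = -1310523/281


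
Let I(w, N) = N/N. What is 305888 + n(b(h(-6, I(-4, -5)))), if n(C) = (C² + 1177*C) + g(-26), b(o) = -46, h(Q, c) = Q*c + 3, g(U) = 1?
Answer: 253863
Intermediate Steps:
I(w, N) = 1
h(Q, c) = 3 + Q*c
n(C) = 1 + C² + 1177*C (n(C) = (C² + 1177*C) + 1 = 1 + C² + 1177*C)
305888 + n(b(h(-6, I(-4, -5)))) = 305888 + (1 + (-46)² + 1177*(-46)) = 305888 + (1 + 2116 - 54142) = 305888 - 52025 = 253863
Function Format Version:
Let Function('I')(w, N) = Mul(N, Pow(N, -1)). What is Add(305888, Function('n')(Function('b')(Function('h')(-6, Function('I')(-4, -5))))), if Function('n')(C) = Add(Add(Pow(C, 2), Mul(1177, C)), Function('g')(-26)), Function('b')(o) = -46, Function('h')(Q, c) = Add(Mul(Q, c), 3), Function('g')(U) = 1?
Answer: 253863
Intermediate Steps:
Function('I')(w, N) = 1
Function('h')(Q, c) = Add(3, Mul(Q, c))
Function('n')(C) = Add(1, Pow(C, 2), Mul(1177, C)) (Function('n')(C) = Add(Add(Pow(C, 2), Mul(1177, C)), 1) = Add(1, Pow(C, 2), Mul(1177, C)))
Add(305888, Function('n')(Function('b')(Function('h')(-6, Function('I')(-4, -5))))) = Add(305888, Add(1, Pow(-46, 2), Mul(1177, -46))) = Add(305888, Add(1, 2116, -54142)) = Add(305888, -52025) = 253863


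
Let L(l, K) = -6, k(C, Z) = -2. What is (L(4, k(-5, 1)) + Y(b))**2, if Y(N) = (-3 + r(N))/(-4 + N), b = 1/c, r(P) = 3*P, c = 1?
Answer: 36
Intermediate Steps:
b = 1 (b = 1/1 = 1)
Y(N) = (-3 + 3*N)/(-4 + N)
(L(4, k(-5, 1)) + Y(b))**2 = (-6 + 3*(-1 + 1)/(-4 + 1))**2 = (-6 + 3*0/(-3))**2 = (-6 + 3*(-1/3)*0)**2 = (-6 + 0)**2 = (-6)**2 = 36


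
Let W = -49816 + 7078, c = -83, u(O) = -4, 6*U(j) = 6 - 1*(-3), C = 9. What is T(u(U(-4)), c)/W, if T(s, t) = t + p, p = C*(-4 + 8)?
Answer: 47/42738 ≈ 0.0010997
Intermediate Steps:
U(j) = 3/2 (U(j) = (6 - 1*(-3))/6 = (6 + 3)/6 = (⅙)*9 = 3/2)
p = 36 (p = 9*(-4 + 8) = 9*4 = 36)
W = -42738
T(s, t) = 36 + t (T(s, t) = t + 36 = 36 + t)
T(u(U(-4)), c)/W = (36 - 83)/(-42738) = -47*(-1/42738) = 47/42738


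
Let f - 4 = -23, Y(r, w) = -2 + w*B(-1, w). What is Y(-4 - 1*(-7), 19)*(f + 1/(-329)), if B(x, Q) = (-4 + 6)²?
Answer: -462648/329 ≈ -1406.2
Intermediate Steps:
B(x, Q) = 4 (B(x, Q) = 2² = 4)
Y(r, w) = -2 + 4*w (Y(r, w) = -2 + w*4 = -2 + 4*w)
f = -19 (f = 4 - 23 = -19)
Y(-4 - 1*(-7), 19)*(f + 1/(-329)) = (-2 + 4*19)*(-19 + 1/(-329)) = (-2 + 76)*(-19 - 1/329) = 74*(-6252/329) = -462648/329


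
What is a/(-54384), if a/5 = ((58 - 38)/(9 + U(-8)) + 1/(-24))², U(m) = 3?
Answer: -845/3480576 ≈ -0.00024278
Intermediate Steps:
a = 845/64 (a = 5*((58 - 38)/(9 + 3) + 1/(-24))² = 5*(20/12 - 1/24)² = 5*(20*(1/12) - 1/24)² = 5*(5/3 - 1/24)² = 5*(13/8)² = 5*(169/64) = 845/64 ≈ 13.203)
a/(-54384) = (845/64)/(-54384) = (845/64)*(-1/54384) = -845/3480576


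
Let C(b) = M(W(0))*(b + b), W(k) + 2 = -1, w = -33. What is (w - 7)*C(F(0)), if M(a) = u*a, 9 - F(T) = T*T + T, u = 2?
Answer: 4320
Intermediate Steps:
F(T) = 9 - T - T² (F(T) = 9 - (T*T + T) = 9 - (T² + T) = 9 - (T + T²) = 9 + (-T - T²) = 9 - T - T²)
W(k) = -3 (W(k) = -2 - 1 = -3)
M(a) = 2*a
C(b) = -12*b (C(b) = (2*(-3))*(b + b) = -12*b)
(w - 7)*C(F(0)) = (-33 - 7)*(-12*(9 - 1*0 - 1*0²)) = -(-480)*(9 + 0 - 1*0) = -(-480)*(9 + 0 + 0) = -(-480)*9 = -40*(-108) = 4320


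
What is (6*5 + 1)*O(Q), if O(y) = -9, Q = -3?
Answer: -279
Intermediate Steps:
(6*5 + 1)*O(Q) = (6*5 + 1)*(-9) = (30 + 1)*(-9) = 31*(-9) = -279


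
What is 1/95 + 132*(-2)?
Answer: -25079/95 ≈ -263.99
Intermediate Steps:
1/95 + 132*(-2) = 1/95 - 264 = -25079/95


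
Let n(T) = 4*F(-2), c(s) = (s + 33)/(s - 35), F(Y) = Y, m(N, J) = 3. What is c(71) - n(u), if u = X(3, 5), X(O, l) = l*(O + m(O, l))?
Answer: 98/9 ≈ 10.889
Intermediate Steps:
X(O, l) = l*(3 + O) (X(O, l) = l*(O + 3) = l*(3 + O))
c(s) = (33 + s)/(-35 + s)
u = 30 (u = 5*(3 + 3) = 5*6 = 30)
n(T) = -8 (n(T) = 4*(-2) = -8)
c(71) - n(u) = (33 + 71)/(-35 + 71) - 1*(-8) = 104/36 + 8 = (1/36)*104 + 8 = 26/9 + 8 = 98/9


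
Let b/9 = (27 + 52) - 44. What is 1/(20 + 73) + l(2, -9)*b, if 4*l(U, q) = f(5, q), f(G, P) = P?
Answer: -263651/372 ≈ -708.74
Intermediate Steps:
l(U, q) = q/4
b = 315 (b = 9*((27 + 52) - 44) = 9*(79 - 44) = 9*35 = 315)
1/(20 + 73) + l(2, -9)*b = 1/(20 + 73) + ((¼)*(-9))*315 = 1/93 - 9/4*315 = 1/93 - 2835/4 = -263651/372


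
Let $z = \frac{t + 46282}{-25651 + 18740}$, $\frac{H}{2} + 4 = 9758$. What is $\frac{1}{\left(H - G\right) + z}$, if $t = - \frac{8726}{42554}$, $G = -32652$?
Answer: $\frac{147045347}{7668900561769} \approx 1.9174 \cdot 10^{-5}$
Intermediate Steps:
$t = - \frac{4363}{21277}$ ($t = \left(-8726\right) \frac{1}{42554} = - \frac{4363}{21277} \approx -0.20506$)
$H = 19508$ ($H = -8 + 2 \cdot 9758 = -8 + 19516 = 19508$)
$z = - \frac{984737751}{147045347}$ ($z = \frac{- \frac{4363}{21277} + 46282}{-25651 + 18740} = \frac{984737751}{21277 \left(-6911\right)} = \frac{984737751}{21277} \left(- \frac{1}{6911}\right) = - \frac{984737751}{147045347} \approx -6.6968$)
$\frac{1}{\left(H - G\right) + z} = \frac{1}{\left(19508 - -32652\right) - \frac{984737751}{147045347}} = \frac{1}{\left(19508 + 32652\right) - \frac{984737751}{147045347}} = \frac{1}{52160 - \frac{984737751}{147045347}} = \frac{1}{\frac{7668900561769}{147045347}} = \frac{147045347}{7668900561769}$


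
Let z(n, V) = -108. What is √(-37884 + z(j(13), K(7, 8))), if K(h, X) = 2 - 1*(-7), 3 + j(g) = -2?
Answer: 2*I*√9498 ≈ 194.92*I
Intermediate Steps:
j(g) = -5 (j(g) = -3 - 2 = -5)
K(h, X) = 9 (K(h, X) = 2 + 7 = 9)
√(-37884 + z(j(13), K(7, 8))) = √(-37884 - 108) = √(-37992) = 2*I*√9498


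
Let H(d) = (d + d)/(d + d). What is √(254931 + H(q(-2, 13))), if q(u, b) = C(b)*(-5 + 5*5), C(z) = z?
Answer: 2*√63733 ≈ 504.91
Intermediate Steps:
q(u, b) = 20*b (q(u, b) = b*(-5 + 5*5) = b*(-5 + 25) = b*20 = 20*b)
H(d) = 1 (H(d) = (2*d)/((2*d)) = (2*d)*(1/(2*d)) = 1)
√(254931 + H(q(-2, 13))) = √(254931 + 1) = √254932 = 2*√63733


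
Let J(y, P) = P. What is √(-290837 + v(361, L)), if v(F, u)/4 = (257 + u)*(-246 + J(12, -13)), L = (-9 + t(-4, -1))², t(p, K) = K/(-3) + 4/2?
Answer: I*√5428201/3 ≈ 776.62*I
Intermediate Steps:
t(p, K) = 2 - K/3 (t(p, K) = K*(-⅓) + 4*(½) = -K/3 + 2 = 2 - K/3)
L = 400/9 (L = (-9 + (2 - ⅓*(-1)))² = (-9 + (2 + ⅓))² = (-9 + 7/3)² = (-20/3)² = 400/9 ≈ 44.444)
v(F, u) = -266252 - 1036*u (v(F, u) = 4*((257 + u)*(-246 - 13)) = 4*((257 + u)*(-259)) = 4*(-66563 - 259*u) = -266252 - 1036*u)
√(-290837 + v(361, L)) = √(-290837 + (-266252 - 1036*400/9)) = √(-290837 + (-266252 - 414400/9)) = √(-290837 - 2810668/9) = √(-5428201/9) = I*√5428201/3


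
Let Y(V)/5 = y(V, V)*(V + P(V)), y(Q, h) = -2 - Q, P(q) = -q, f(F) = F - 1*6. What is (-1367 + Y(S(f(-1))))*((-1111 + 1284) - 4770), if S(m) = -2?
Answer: 6284099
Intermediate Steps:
f(F) = -6 + F (f(F) = F - 6 = -6 + F)
Y(V) = 0 (Y(V) = 5*((-2 - V)*(V - V)) = 5*((-2 - V)*0) = 5*0 = 0)
(-1367 + Y(S(f(-1))))*((-1111 + 1284) - 4770) = (-1367 + 0)*((-1111 + 1284) - 4770) = -1367*(173 - 4770) = -1367*(-4597) = 6284099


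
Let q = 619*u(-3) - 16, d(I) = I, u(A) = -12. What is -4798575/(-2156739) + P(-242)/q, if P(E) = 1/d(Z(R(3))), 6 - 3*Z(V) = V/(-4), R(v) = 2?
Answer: 5953266147/2675794186 ≈ 2.2249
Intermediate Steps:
Z(V) = 2 + V/12 (Z(V) = 2 - V/(3*(-4)) = 2 - V*(-1)/(3*4) = 2 - (-1)*V/12 = 2 + V/12)
P(E) = 6/13 (P(E) = 1/(2 + (1/12)*2) = 1/(2 + 1/6) = 1/(13/6) = 6/13)
q = -7444 (q = 619*(-12) - 16 = -7428 - 16 = -7444)
-4798575/(-2156739) + P(-242)/q = -4798575/(-2156739) + (6/13)/(-7444) = -4798575*(-1/2156739) + (6/13)*(-1/7444) = 1599525/718913 - 3/48386 = 5953266147/2675794186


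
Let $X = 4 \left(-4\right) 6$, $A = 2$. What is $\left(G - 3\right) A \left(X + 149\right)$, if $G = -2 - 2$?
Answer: $-742$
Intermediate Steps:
$G = -4$
$X = -96$ ($X = \left(-16\right) 6 = -96$)
$\left(G - 3\right) A \left(X + 149\right) = \left(-4 - 3\right) 2 \left(-96 + 149\right) = \left(-7\right) 2 \cdot 53 = \left(-14\right) 53 = -742$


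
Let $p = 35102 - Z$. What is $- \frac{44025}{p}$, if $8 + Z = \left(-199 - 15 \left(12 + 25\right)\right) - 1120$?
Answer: $- \frac{14675}{12328} \approx -1.1904$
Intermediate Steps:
$Z = -1882$ ($Z = -8 - \left(1319 + 15 \left(12 + 25\right)\right) = -8 - 1874 = -1882$)
$p = 36984$ ($p = 35102 - -1882 = 35102 + 1882 = 36984$)
$- \frac{44025}{p} = - \frac{44025}{36984} = \left(-44025\right) \frac{1}{36984} = - \frac{14675}{12328}$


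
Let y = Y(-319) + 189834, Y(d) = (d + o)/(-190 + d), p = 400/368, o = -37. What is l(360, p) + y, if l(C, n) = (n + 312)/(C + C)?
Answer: 1600127940029/8429040 ≈ 1.8984e+5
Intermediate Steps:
p = 25/23 (p = 400*(1/368) = 25/23 ≈ 1.0870)
l(C, n) = (312 + n)/(2*C) (l(C, n) = (312 + n)/((2*C)) = (312 + n)*(1/(2*C)) = (312 + n)/(2*C))
Y(d) = (-37 + d)/(-190 + d) (Y(d) = (d - 37)/(-190 + d) = (-37 + d)/(-190 + d))
y = 96625862/509 (y = (-37 - 319)/(-190 - 319) + 189834 = -356/(-509) + 189834 = -1/509*(-356) + 189834 = 356/509 + 189834 = 96625862/509 ≈ 1.8983e+5)
l(360, p) + y = (½)*(312 + 25/23)/360 + 96625862/509 = (½)*(1/360)*(7201/23) + 96625862/509 = 7201/16560 + 96625862/509 = 1600127940029/8429040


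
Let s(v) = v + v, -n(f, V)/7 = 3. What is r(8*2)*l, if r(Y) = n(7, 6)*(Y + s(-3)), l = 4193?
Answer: -880530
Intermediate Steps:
n(f, V) = -21 (n(f, V) = -7*3 = -21)
s(v) = 2*v
r(Y) = 126 - 21*Y (r(Y) = -21*(Y + 2*(-3)) = -21*(Y - 6) = -21*(-6 + Y) = 126 - 21*Y)
r(8*2)*l = (126 - 168*2)*4193 = (126 - 21*16)*4193 = (126 - 336)*4193 = -210*4193 = -880530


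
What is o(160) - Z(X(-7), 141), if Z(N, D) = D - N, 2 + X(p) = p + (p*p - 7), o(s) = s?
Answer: 52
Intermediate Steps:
X(p) = -9 + p + p**2 (X(p) = -2 + (p + (p*p - 7)) = -2 + (p + (p**2 - 7)) = -2 + (p + (-7 + p**2)) = -2 + (-7 + p + p**2) = -9 + p + p**2)
o(160) - Z(X(-7), 141) = 160 - (141 - (-9 - 7 + (-7)**2)) = 160 - (141 - (-9 - 7 + 49)) = 160 - (141 - 1*33) = 160 - (141 - 33) = 160 - 1*108 = 160 - 108 = 52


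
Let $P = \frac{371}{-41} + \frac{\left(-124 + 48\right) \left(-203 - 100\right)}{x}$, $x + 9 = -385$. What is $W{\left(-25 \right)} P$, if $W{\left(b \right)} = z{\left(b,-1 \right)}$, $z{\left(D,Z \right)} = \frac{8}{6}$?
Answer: $- \frac{2180644}{24231} \approx -89.994$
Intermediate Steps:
$z{\left(D,Z \right)} = \frac{4}{3}$ ($z{\left(D,Z \right)} = 8 \cdot \frac{1}{6} = \frac{4}{3}$)
$W{\left(b \right)} = \frac{4}{3}$
$x = -394$ ($x = -9 - 385 = -394$)
$P = - \frac{545161}{8077}$ ($P = \frac{371}{-41} + \frac{\left(-124 + 48\right) \left(-203 - 100\right)}{-394} = 371 \left(- \frac{1}{41}\right) + \left(-76\right) \left(-303\right) \left(- \frac{1}{394}\right) = - \frac{371}{41} + 23028 \left(- \frac{1}{394}\right) = - \frac{371}{41} - \frac{11514}{197} = - \frac{545161}{8077} \approx -67.495$)
$W{\left(-25 \right)} P = \frac{4}{3} \left(- \frac{545161}{8077}\right) = - \frac{2180644}{24231}$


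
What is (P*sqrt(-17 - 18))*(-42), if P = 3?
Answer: -126*I*sqrt(35) ≈ -745.43*I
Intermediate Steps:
(P*sqrt(-17 - 18))*(-42) = (3*sqrt(-17 - 18))*(-42) = (3*sqrt(-35))*(-42) = (3*(I*sqrt(35)))*(-42) = (3*I*sqrt(35))*(-42) = -126*I*sqrt(35)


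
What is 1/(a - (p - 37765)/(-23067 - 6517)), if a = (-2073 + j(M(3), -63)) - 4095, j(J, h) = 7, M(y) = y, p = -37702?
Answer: -29584/182342491 ≈ -0.00016224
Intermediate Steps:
a = -6161 (a = (-2073 + 7) - 4095 = -2066 - 4095 = -6161)
1/(a - (p - 37765)/(-23067 - 6517)) = 1/(-6161 - (-37702 - 37765)/(-23067 - 6517)) = 1/(-6161 - (-75467)/(-29584)) = 1/(-6161 - (-75467)*(-1)/29584) = 1/(-6161 - 1*75467/29584) = 1/(-6161 - 75467/29584) = 1/(-182342491/29584) = -29584/182342491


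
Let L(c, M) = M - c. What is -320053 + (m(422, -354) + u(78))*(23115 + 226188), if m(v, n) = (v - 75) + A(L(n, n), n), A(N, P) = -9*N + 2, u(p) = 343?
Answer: 172197623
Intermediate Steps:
A(N, P) = 2 - 9*N
m(v, n) = -73 + v (m(v, n) = (v - 75) + (2 - 9*(n - n)) = (-75 + v) + (2 - 9*0) = (-75 + v) + (2 + 0) = (-75 + v) + 2 = -73 + v)
-320053 + (m(422, -354) + u(78))*(23115 + 226188) = -320053 + ((-73 + 422) + 343)*(23115 + 226188) = -320053 + (349 + 343)*249303 = -320053 + 692*249303 = -320053 + 172517676 = 172197623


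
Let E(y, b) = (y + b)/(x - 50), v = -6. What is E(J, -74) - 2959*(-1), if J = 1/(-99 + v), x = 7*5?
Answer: 4668196/1575 ≈ 2963.9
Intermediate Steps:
x = 35
J = -1/105 (J = 1/(-99 - 6) = 1/(-105) = -1/105 ≈ -0.0095238)
E(y, b) = -b/15 - y/15 (E(y, b) = (y + b)/(35 - 50) = (b + y)/(-15) = (b + y)*(-1/15) = -b/15 - y/15)
E(J, -74) - 2959*(-1) = (-1/15*(-74) - 1/15*(-1/105)) - 2959*(-1) = (74/15 + 1/1575) + 2959 = 7771/1575 + 2959 = 4668196/1575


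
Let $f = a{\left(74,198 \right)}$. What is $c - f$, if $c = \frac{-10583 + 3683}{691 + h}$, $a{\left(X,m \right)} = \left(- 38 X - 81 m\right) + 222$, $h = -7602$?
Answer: $\frac{128745008}{6911} \approx 18629.0$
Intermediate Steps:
$a{\left(X,m \right)} = 222 - 81 m - 38 X$ ($a{\left(X,m \right)} = \left(- 81 m - 38 X\right) + 222 = 222 - 81 m - 38 X$)
$f = -18628$ ($f = 222 - 16038 - 2812 = -18628$)
$c = \frac{6900}{6911}$ ($c = \frac{-10583 + 3683}{691 - 7602} = - \frac{6900}{-6911} = \left(-6900\right) \left(- \frac{1}{6911}\right) = \frac{6900}{6911} \approx 0.99841$)
$c - f = \frac{6900}{6911} - -18628 = \frac{6900}{6911} + 18628 = \frac{128745008}{6911}$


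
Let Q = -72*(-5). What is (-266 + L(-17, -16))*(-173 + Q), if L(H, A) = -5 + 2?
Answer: -50303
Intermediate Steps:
L(H, A) = -3
Q = 360
(-266 + L(-17, -16))*(-173 + Q) = (-266 - 3)*(-173 + 360) = -269*187 = -50303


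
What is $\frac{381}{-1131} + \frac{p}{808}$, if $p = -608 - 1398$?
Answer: $- \frac{429439}{152308} \approx -2.8195$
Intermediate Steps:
$p = -2006$ ($p = -608 - 1398 = -2006$)
$\frac{381}{-1131} + \frac{p}{808} = \frac{381}{-1131} - \frac{2006}{808} = 381 \left(- \frac{1}{1131}\right) - \frac{1003}{404} = - \frac{127}{377} - \frac{1003}{404} = - \frac{429439}{152308}$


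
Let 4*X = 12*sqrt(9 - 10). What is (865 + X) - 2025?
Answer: -1160 + 3*I ≈ -1160.0 + 3.0*I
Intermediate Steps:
X = 3*I (X = (12*sqrt(9 - 10))/4 = (12*sqrt(-1))/4 = (12*I)/4 = 3*I ≈ 3.0*I)
(865 + X) - 2025 = (865 + 3*I) - 2025 = -1160 + 3*I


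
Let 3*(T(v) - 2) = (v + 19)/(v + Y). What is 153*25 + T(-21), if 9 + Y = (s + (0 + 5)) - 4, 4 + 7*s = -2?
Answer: 2399543/627 ≈ 3827.0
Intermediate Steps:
s = -6/7 (s = -4/7 + (⅐)*(-2) = -4/7 - 2/7 = -6/7 ≈ -0.85714)
Y = -62/7 (Y = -9 + ((-6/7 + (0 + 5)) - 4) = -9 + ((-6/7 + 5) - 4) = -9 + (29/7 - 4) = -9 + ⅐ = -62/7 ≈ -8.8571)
T(v) = 2 + (19 + v)/(3*(-62/7 + v)) (T(v) = 2 + ((v + 19)/(v - 62/7))/3 = 2 + ((19 + v)/(-62/7 + v))/3 = 2 + (19 + v)/(3*(-62/7 + v)))
153*25 + T(-21) = 153*25 + (-239 + 49*(-21))/(3*(-62 + 7*(-21))) = 3825 + (-239 - 1029)/(3*(-62 - 147)) = 3825 + (⅓)*(-1268)/(-209) = 3825 + (⅓)*(-1/209)*(-1268) = 3825 + 1268/627 = 2399543/627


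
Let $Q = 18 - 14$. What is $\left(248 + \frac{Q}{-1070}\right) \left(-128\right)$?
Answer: $- \frac{16982784}{535} \approx -31744.0$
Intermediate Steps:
$Q = 4$ ($Q = 18 - 14 = 4$)
$\left(248 + \frac{Q}{-1070}\right) \left(-128\right) = \left(248 + \frac{4}{-1070}\right) \left(-128\right) = \left(248 + 4 \left(- \frac{1}{1070}\right)\right) \left(-128\right) = \left(248 - \frac{2}{535}\right) \left(-128\right) = \frac{132678}{535} \left(-128\right) = - \frac{16982784}{535}$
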